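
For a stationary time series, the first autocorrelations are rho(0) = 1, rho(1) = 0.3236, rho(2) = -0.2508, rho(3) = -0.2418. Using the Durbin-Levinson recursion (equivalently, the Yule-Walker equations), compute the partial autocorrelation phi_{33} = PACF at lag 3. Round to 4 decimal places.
\phi_{33} = 0.0001

The PACF at lag k is phi_{kk}, the last component of the solution
to the Yule-Walker system G_k phi = r_k where
  (G_k)_{ij} = rho(|i - j|), (r_k)_i = rho(i), i,j = 1..k.
Equivalently, Durbin-Levinson gives phi_{kk} iteratively:
  phi_{11} = rho(1)
  phi_{kk} = [rho(k) - sum_{j=1..k-1} phi_{k-1,j} rho(k-j)]
            / [1 - sum_{j=1..k-1} phi_{k-1,j} rho(j)],
  phi_{k,j} = phi_{k-1,j} - phi_{kk} phi_{k-1,k-j},  j = 1..k-1.
Step k = 1:
  phi_11 = rho(1) = 0.3236.
Step k = 2:
  phi_22 = [rho(2) - phi_11 rho(1)] / [1 - phi_11 rho(1)] = [-0.2508 - (0.3236)(0.3236)] / [1 - (0.3236)(0.3236)]
         = -0.35551696 / 0.89528304 = -0.3971.
  Update: phi_21 = phi_11 - phi_22 phi_11 = 0.3236 - (-0.3971)(0.3236) = 0.452102.
Step k = 3:
  phi_33 = [rho(3) - phi_21 rho(2) - phi_22 rho(1)] / [1 - phi_21 rho(1) - phi_22 rho(2)]
    numerator   = -0.2418 - (0.452102)(-0.2508) - (-0.3971)(0.3236) = 0.00008866
    denominator = 1 - (0.452102)(0.3236) - (-0.3971)(-0.2508) = 0.75410723
  phi_33 = 0.00008866 / 0.75410723 = 0.0001.
Therefore phi_{33} = 0.0001.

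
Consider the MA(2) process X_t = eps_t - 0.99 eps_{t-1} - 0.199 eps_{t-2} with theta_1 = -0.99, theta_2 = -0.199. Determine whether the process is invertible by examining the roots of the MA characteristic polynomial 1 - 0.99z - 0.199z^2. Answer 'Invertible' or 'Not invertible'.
\text{Not invertible}

The MA(q) characteristic polynomial is P(z) = 1 - 0.99z - 0.199z^2.
Invertibility requires all roots to lie outside the unit circle, i.e. |z| > 1 for every root.
Set 1 + (-0.99) z + (-0.199) z^2 = 0, i.e. a z^2 + b z + c = 0 with a = -0.199, b = -0.99, c = 1.
Discriminant D = b^2 - 4ac = (-0.99)^2 - 4*(-0.199)*1 = 0.9801 - (-0.796) = 1.7761.
D >= 0, so the roots are real: z = (-b +/- sqrt(D)) / (2a) = (0.99 +/- 1.332704) / (-0.398).
  z_1 = (0.99 + 1.332704) / (-0.398) = -5.8359,   |z_1| = 5.8359.
  z_2 = (0.99 - 1.332704) / (-0.398) = 0.8611,   |z_2| = 0.8611.
Moduli of all roots: 5.8359, 0.8611.
All moduli strictly greater than 1? No.
Verdict: Not invertible.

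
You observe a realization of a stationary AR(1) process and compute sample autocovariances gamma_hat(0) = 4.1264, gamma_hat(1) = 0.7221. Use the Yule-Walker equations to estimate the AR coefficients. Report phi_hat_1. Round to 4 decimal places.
\hat\phi_{1} = 0.1750

The Yule-Walker equations for an AR(p) process read, in matrix form,
  Gamma_p phi = r_p,   with   (Gamma_p)_{ij} = gamma(|i - j|),
                       (r_p)_i = gamma(i),   i,j = 1..p.
Substitute the sample gammas (Toeplitz matrix and right-hand side of size 1):
  Gamma_p = [[4.1264]]
  r_p     = [0.7221]
With p = 1 this is the single equation gamma(0) phi_1 = gamma(1):
  phi_hat_1 = gamma(1) / gamma(0) = 0.7221 / 4.1264 = 0.1750.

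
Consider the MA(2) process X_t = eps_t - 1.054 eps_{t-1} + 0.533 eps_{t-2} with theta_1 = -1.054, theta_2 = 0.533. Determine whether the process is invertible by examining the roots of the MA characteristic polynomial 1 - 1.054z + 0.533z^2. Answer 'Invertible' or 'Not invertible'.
\text{Invertible}

The MA(q) characteristic polynomial is P(z) = 1 - 1.054z + 0.533z^2.
Invertibility requires all roots to lie outside the unit circle, i.e. |z| > 1 for every root.
Set 1 + (-1.054) z + (0.533) z^2 = 0, i.e. a z^2 + b z + c = 0 with a = 0.533, b = -1.054, c = 1.
Discriminant D = b^2 - 4ac = (-1.054)^2 - 4*(0.533)*1 = 1.110916 - (2.132) = -1.021084.
D < 0, so the roots are the complex-conjugate pair z = (-b +/- i sqrt(-D)) / (2a) = 0.9887 +/- 0.9479i.
For a conjugate pair |z|^2 = z * conj(z) = (product of roots) = c/a = 1/(0.533) = 1.876173, so |z| = sqrt(1.876173) = 1.3697 for both roots.
Moduli of all roots: 1.3697, 1.3697.
All moduli strictly greater than 1? Yes.
Verdict: Invertible.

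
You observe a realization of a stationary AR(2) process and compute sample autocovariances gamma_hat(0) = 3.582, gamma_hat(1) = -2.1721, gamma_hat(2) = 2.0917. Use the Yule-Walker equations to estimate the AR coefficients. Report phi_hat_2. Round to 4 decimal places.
\hat\phi_{2} = 0.3420

The Yule-Walker equations for an AR(p) process read, in matrix form,
  Gamma_p phi = r_p,   with   (Gamma_p)_{ij} = gamma(|i - j|),
                       (r_p)_i = gamma(i),   i,j = 1..p.
Substitute the sample gammas (Toeplitz matrix and right-hand side of size 2):
  Gamma_p = [[3.582, -2.1721], [-2.1721, 3.582]]
  r_p     = [-2.1721, 2.0917]
Written out:
  3.582 phi_1 - 2.1721 phi_2 = -2.1721
  -2.1721 phi_1 + 3.582 phi_2 = 2.0917
Solve by Cramer's rule:
  det = gamma(0)^2 - gamma(1)^2 = (3.582)^2 - (-2.1721)^2 = 12.830724 - 4.71801841 = 8.11270559
  phi_hat_1 = [gamma(1) gamma(0) - gamma(1) gamma(2)] / det = [(-2.1721)(3.582) - (-2.1721)(2.0917)] / 8.11270559 = -3.23708063 / 8.11270559 = -0.399
  phi_hat_2 = [gamma(0) gamma(2) - gamma(1)^2] / det = [(3.582)(2.0917) - (-2.1721)^2] / 8.11270559 = 2.77445099 / 8.11270559 = 0.342
So phi_hat = [-0.3990, 0.3420].
Therefore phi_hat_2 = 0.3420.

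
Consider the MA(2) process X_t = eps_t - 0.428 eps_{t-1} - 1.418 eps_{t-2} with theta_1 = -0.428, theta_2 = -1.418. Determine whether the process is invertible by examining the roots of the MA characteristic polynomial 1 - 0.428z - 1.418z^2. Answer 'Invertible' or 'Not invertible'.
\text{Not invertible}

The MA(q) characteristic polynomial is P(z) = 1 - 0.428z - 1.418z^2.
Invertibility requires all roots to lie outside the unit circle, i.e. |z| > 1 for every root.
Set 1 + (-0.428) z + (-1.418) z^2 = 0, i.e. a z^2 + b z + c = 0 with a = -1.418, b = -0.428, c = 1.
Discriminant D = b^2 - 4ac = (-0.428)^2 - 4*(-1.418)*1 = 0.183184 - (-5.672) = 5.855184.
D >= 0, so the roots are real: z = (-b +/- sqrt(D)) / (2a) = (0.428 +/- 2.419749) / (-2.836).
  z_1 = (0.428 + 2.419749) / (-2.836) = -1.0041,   |z_1| = 1.0041.
  z_2 = (0.428 - 2.419749) / (-2.836) = 0.7023,   |z_2| = 0.7023.
Moduli of all roots: 1.0041, 0.7023.
All moduli strictly greater than 1? No.
Verdict: Not invertible.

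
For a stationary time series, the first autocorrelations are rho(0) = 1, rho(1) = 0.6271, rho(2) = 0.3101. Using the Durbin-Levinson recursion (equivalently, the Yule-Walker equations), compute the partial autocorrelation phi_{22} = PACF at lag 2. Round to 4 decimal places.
\phi_{22} = -0.1370

The PACF at lag k is phi_{kk}, the last component of the solution
to the Yule-Walker system G_k phi = r_k where
  (G_k)_{ij} = rho(|i - j|), (r_k)_i = rho(i), i,j = 1..k.
Equivalently, Durbin-Levinson gives phi_{kk} iteratively:
  phi_{11} = rho(1)
  phi_{kk} = [rho(k) - sum_{j=1..k-1} phi_{k-1,j} rho(k-j)]
            / [1 - sum_{j=1..k-1} phi_{k-1,j} rho(j)],
  phi_{k,j} = phi_{k-1,j} - phi_{kk} phi_{k-1,k-j},  j = 1..k-1.
Step k = 1:
  phi_11 = rho(1) = 0.6271.
Step k = 2:
  phi_22 = [rho(2) - phi_11 rho(1)] / [1 - phi_11 rho(1)] = [0.3101 - (0.6271)(0.6271)] / [1 - (0.6271)(0.6271)]
         = -0.08315441 / 0.60674559 = -0.137.
Therefore phi_{22} = -0.1370.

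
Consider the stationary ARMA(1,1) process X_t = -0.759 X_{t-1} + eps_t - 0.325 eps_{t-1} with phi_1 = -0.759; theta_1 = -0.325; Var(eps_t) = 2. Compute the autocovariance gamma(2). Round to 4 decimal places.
\gamma(2) = 4.8392

Multiply the model equation by X_{t-k} and take expectations. With theta_0 = psi_0 = 1 and psi_j the MA(infinity) weights, this gives
  gamma(k) - sum_i phi_i gamma(k-i) = c_k,
  c_k = sigma^2 * sum_{j=k..q} theta_j psi_{j-k}   (c_k = 0 for k > q),
using gamma(-m) = gamma(m).
psi-weights needed (psi_j = theta_j + sum_i phi_i psi_{j-i}):
  psi_1 = theta_1 + phi_1 = -0.325 + (-0.759) = -1.084
Right-hand sides:
  c_0 = sigma^2 (1 + theta_1 psi_1) = 2 * (1 + (-0.325)(-1.084)) = 2 * 1.3523 = 2.7046
  c_1 = sigma^2 theta_1 = 2 * (-0.325) = -0.65
  c_2 = 0
Equations for k = 0 and k = 1 (AR order 1):
  gamma(0) = phi_1 gamma(1) + c_0
  gamma(1) = phi_1 gamma(0) + c_1
Substituting the second into the first: gamma(0) (1 - phi_1^2) = c_0 + phi_1 c_1, so
  gamma(0) = (c_0 + phi_1 c_1) / (1 - phi_1^2) = (2.7046 + (-0.759)(-0.65)) / (1 - (-0.759)^2) = 3.19795 / 0.423919 = 7.543776.
  gamma(1) = phi_1 gamma(0) + c_1 = (-0.759)(7.543776) + (-0.65) = -6.375726.
For k = 2 (> q): gamma(2) = phi_1 gamma(1) = (-0.759)(-6.375726) = 4.839176.
Therefore gamma(2) = 4.8392 (to 4 decimal places).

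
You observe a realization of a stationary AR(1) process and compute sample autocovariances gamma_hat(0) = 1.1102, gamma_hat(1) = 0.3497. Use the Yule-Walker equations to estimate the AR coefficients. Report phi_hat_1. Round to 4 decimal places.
\hat\phi_{1} = 0.3150

The Yule-Walker equations for an AR(p) process read, in matrix form,
  Gamma_p phi = r_p,   with   (Gamma_p)_{ij} = gamma(|i - j|),
                       (r_p)_i = gamma(i),   i,j = 1..p.
Substitute the sample gammas (Toeplitz matrix and right-hand side of size 1):
  Gamma_p = [[1.1102]]
  r_p     = [0.3497]
With p = 1 this is the single equation gamma(0) phi_1 = gamma(1):
  phi_hat_1 = gamma(1) / gamma(0) = 0.3497 / 1.1102 = 0.3150.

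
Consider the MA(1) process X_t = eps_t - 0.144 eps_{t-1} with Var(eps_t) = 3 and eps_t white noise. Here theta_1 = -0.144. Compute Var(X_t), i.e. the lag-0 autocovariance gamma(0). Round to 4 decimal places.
\gamma(0) = 3.0622

For an MA(q) process X_t = eps_t + sum_i theta_i eps_{t-i} with
Var(eps_t) = sigma^2, the variance is
  gamma(0) = sigma^2 * (1 + sum_i theta_i^2).
  sum_i theta_i^2 = (-0.144)^2 = 0.020736.
  gamma(0) = 3 * (1 + 0.020736) = 3 * 1.020736 = 3.062208, which rounds to 3.0622.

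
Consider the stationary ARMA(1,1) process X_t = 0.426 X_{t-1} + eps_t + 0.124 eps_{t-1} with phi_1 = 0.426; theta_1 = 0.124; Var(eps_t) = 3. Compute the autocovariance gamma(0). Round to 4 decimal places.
\gamma(0) = 4.1087

Multiply the model equation by X_{t-k} and take expectations. With theta_0 = psi_0 = 1 and psi_j the MA(infinity) weights, this gives
  gamma(k) - sum_i phi_i gamma(k-i) = c_k,
  c_k = sigma^2 * sum_{j=k..q} theta_j psi_{j-k}   (c_k = 0 for k > q),
using gamma(-m) = gamma(m).
psi-weights needed (psi_j = theta_j + sum_i phi_i psi_{j-i}):
  psi_1 = theta_1 + phi_1 = 0.124 + (0.426) = 0.55
Right-hand sides:
  c_0 = sigma^2 (1 + theta_1 psi_1) = 3 * (1 + (0.124)(0.55)) = 3 * 1.0682 = 3.2046
  c_1 = sigma^2 theta_1 = 3 * (0.124) = 0.372
  c_2 = 0
Equations for k = 0 and k = 1 (AR order 1):
  gamma(0) = phi_1 gamma(1) + c_0
  gamma(1) = phi_1 gamma(0) + c_1
Substituting the second into the first: gamma(0) (1 - phi_1^2) = c_0 + phi_1 c_1, so
  gamma(0) = (c_0 + phi_1 c_1) / (1 - phi_1^2) = (3.2046 + (0.426)(0.372)) / (1 - (0.426)^2) = 3.363072 / 0.818524 = 4.108703.
Therefore gamma(0) = 4.1087 (to 4 decimal places).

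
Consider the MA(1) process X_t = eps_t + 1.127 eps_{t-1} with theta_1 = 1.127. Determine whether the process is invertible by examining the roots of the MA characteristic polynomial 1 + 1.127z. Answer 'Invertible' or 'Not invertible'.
\text{Not invertible}

The MA(q) characteristic polynomial is P(z) = 1 + 1.127z.
Invertibility requires all roots to lie outside the unit circle, i.e. |z| > 1 for every root.
This is linear in z: 1 + (1.127) z = 0  =>  z = -1/(1.127) = -0.887311,  |z| = 0.887311.
Moduli of all roots: 0.8873.
All moduli strictly greater than 1? No.
Verdict: Not invertible.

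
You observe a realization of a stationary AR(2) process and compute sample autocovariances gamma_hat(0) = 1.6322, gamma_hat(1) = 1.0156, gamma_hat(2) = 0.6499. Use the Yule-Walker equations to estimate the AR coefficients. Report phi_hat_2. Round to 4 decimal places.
\hat\phi_{2} = 0.0180

The Yule-Walker equations for an AR(p) process read, in matrix form,
  Gamma_p phi = r_p,   with   (Gamma_p)_{ij} = gamma(|i - j|),
                       (r_p)_i = gamma(i),   i,j = 1..p.
Substitute the sample gammas (Toeplitz matrix and right-hand side of size 2):
  Gamma_p = [[1.6322, 1.0156], [1.0156, 1.6322]]
  r_p     = [1.0156, 0.6499]
Written out:
  1.6322 phi_1 + 1.0156 phi_2 = 1.0156
  1.0156 phi_1 + 1.6322 phi_2 = 0.6499
Solve by Cramer's rule:
  det = gamma(0)^2 - gamma(1)^2 = (1.6322)^2 - (1.0156)^2 = 2.66407684 - 1.03144336 = 1.63263348
  phi_hat_1 = [gamma(1) gamma(0) - gamma(1) gamma(2)] / det = [(1.0156)(1.6322) - (1.0156)(0.6499)] / 1.63263348 = 0.99762388 / 1.63263348 = 0.6111
  phi_hat_2 = [gamma(0) gamma(2) - gamma(1)^2] / det = [(1.6322)(0.6499) - (1.0156)^2] / 1.63263348 = 0.02932342 / 1.63263348 = 0.018
So phi_hat = [0.6111, 0.0180].
Therefore phi_hat_2 = 0.0180.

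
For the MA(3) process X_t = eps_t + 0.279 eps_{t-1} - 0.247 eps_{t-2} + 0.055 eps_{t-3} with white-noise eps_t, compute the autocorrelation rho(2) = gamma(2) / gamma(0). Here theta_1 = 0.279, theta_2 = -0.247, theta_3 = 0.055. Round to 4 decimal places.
\rho(2) = -0.2029

For an MA(q) process with theta_0 = 1, the autocovariance is
  gamma(k) = sigma^2 * sum_{i=0..q-k} theta_i * theta_{i+k},
and rho(k) = gamma(k) / gamma(0). Sigma^2 cancels.
  numerator   = (1)*(-0.247) + (0.279)*(0.055) = -0.231655.
  denominator = (1)^2 + (0.279)^2 + (-0.247)^2 + (0.055)^2 = 1.141875.
  rho(2) = -0.231655 / 1.141875 = -0.2029.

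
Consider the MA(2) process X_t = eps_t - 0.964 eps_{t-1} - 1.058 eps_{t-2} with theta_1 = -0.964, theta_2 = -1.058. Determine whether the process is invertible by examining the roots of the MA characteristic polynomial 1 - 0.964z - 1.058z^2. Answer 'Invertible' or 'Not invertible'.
\text{Not invertible}

The MA(q) characteristic polynomial is P(z) = 1 - 0.964z - 1.058z^2.
Invertibility requires all roots to lie outside the unit circle, i.e. |z| > 1 for every root.
Set 1 + (-0.964) z + (-1.058) z^2 = 0, i.e. a z^2 + b z + c = 0 with a = -1.058, b = -0.964, c = 1.
Discriminant D = b^2 - 4ac = (-0.964)^2 - 4*(-1.058)*1 = 0.929296 - (-4.232) = 5.161296.
D >= 0, so the roots are real: z = (-b +/- sqrt(D)) / (2a) = (0.964 +/- 2.271849) / (-2.116).
  z_1 = (0.964 + 2.271849) / (-2.116) = -1.5292,   |z_1| = 1.5292.
  z_2 = (0.964 - 2.271849) / (-2.116) = 0.6181,   |z_2| = 0.6181.
Moduli of all roots: 1.5292, 0.6181.
All moduli strictly greater than 1? No.
Verdict: Not invertible.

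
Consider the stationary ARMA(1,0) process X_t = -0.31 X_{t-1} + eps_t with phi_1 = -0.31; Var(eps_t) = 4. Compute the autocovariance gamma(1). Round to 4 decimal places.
\gamma(1) = -1.3718

Multiply the model equation by X_{t-k} and take expectations. With theta_0 = psi_0 = 1 and psi_j the MA(infinity) weights, this gives
  gamma(k) - sum_i phi_i gamma(k-i) = c_k,
  c_k = sigma^2 * sum_{j=k..q} theta_j psi_{j-k}   (c_k = 0 for k > q),
using gamma(-m) = gamma(m).
Pure AR (q = 0): c_0 = sigma^2 = 4, c_k = 0 for k >= 1.
Equations for k = 0 and k = 1 (AR order 1):
  gamma(0) = phi_1 gamma(1) + c_0
  gamma(1) = phi_1 gamma(0) + c_1
Substituting the second into the first: gamma(0) (1 - phi_1^2) = c_0 + phi_1 c_1, so
  gamma(0) = c_0 / (1 - phi_1^2) = 4 / (1 - (-0.31)^2) = 4 / 0.9039 = 4.425268.
  gamma(1) = phi_1 gamma(0) = (-0.31)(4.425268) = -1.371833.
Therefore gamma(1) = -1.3718 (to 4 decimal places).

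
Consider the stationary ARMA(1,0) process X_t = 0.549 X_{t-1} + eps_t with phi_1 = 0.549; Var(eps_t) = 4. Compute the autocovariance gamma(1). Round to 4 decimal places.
\gamma(1) = 3.1434

Multiply the model equation by X_{t-k} and take expectations. With theta_0 = psi_0 = 1 and psi_j the MA(infinity) weights, this gives
  gamma(k) - sum_i phi_i gamma(k-i) = c_k,
  c_k = sigma^2 * sum_{j=k..q} theta_j psi_{j-k}   (c_k = 0 for k > q),
using gamma(-m) = gamma(m).
Pure AR (q = 0): c_0 = sigma^2 = 4, c_k = 0 for k >= 1.
Equations for k = 0 and k = 1 (AR order 1):
  gamma(0) = phi_1 gamma(1) + c_0
  gamma(1) = phi_1 gamma(0) + c_1
Substituting the second into the first: gamma(0) (1 - phi_1^2) = c_0 + phi_1 c_1, so
  gamma(0) = c_0 / (1 - phi_1^2) = 4 / (1 - (0.549)^2) = 4 / 0.698599 = 5.725745.
  gamma(1) = phi_1 gamma(0) = (0.549)(5.725745) = 3.143434.
Therefore gamma(1) = 3.1434 (to 4 decimal places).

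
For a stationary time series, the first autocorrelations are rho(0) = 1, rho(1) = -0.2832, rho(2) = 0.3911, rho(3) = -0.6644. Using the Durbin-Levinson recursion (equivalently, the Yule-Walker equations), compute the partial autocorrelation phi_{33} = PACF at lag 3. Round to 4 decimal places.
\phi_{33} = -0.6080

The PACF at lag k is phi_{kk}, the last component of the solution
to the Yule-Walker system G_k phi = r_k where
  (G_k)_{ij} = rho(|i - j|), (r_k)_i = rho(i), i,j = 1..k.
Equivalently, Durbin-Levinson gives phi_{kk} iteratively:
  phi_{11} = rho(1)
  phi_{kk} = [rho(k) - sum_{j=1..k-1} phi_{k-1,j} rho(k-j)]
            / [1 - sum_{j=1..k-1} phi_{k-1,j} rho(j)],
  phi_{k,j} = phi_{k-1,j} - phi_{kk} phi_{k-1,k-j},  j = 1..k-1.
Step k = 1:
  phi_11 = rho(1) = -0.2832.
Step k = 2:
  phi_22 = [rho(2) - phi_11 rho(1)] / [1 - phi_11 rho(1)] = [0.3911 - (-0.2832)(-0.2832)] / [1 - (-0.2832)(-0.2832)]
         = 0.31089776 / 0.91979776 = 0.338007.
  Update: phi_21 = phi_11 - phi_22 phi_11 = -0.2832 - (0.338007)(-0.2832) = -0.187477.
Step k = 3:
  phi_33 = [rho(3) - phi_21 rho(2) - phi_22 rho(1)] / [1 - phi_21 rho(1) - phi_22 rho(2)]
    numerator   = -0.6644 - (-0.187477)(0.3911) - (0.338007)(-0.2832) = -0.49535445
    denominator = 1 - (-0.187477)(-0.2832) - (0.338007)(0.3911) = 0.81471225
  phi_33 = -0.49535445 / 0.81471225 = -0.608.
Therefore phi_{33} = -0.6080.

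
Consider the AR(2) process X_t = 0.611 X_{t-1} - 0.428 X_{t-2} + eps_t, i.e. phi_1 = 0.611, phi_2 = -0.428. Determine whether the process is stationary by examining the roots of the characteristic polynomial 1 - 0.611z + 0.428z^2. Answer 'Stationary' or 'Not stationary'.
\text{Stationary}

The AR(p) characteristic polynomial is P(z) = 1 - 0.611z + 0.428z^2.
Stationarity requires all roots to lie outside the unit circle, i.e. |z| > 1 for every root.
Set 1 + (-0.611) z + (0.428) z^2 = 0, i.e. a z^2 + b z + c = 0 with a = 0.428, b = -0.611, c = 1.
Discriminant D = b^2 - 4ac = (-0.611)^2 - 4*(0.428)*1 = 0.373321 - (1.712) = -1.338679.
D < 0, so the roots are the complex-conjugate pair z = (-b +/- i sqrt(-D)) / (2a) = 0.7138 +/- 1.3517i.
For a conjugate pair |z|^2 = z * conj(z) = (product of roots) = c/a = 1/(0.428) = 2.336449, so |z| = sqrt(2.336449) = 1.5285 for both roots.
Moduli of all roots: 1.5285, 1.5285.
All moduli strictly greater than 1? Yes.
Verdict: Stationary.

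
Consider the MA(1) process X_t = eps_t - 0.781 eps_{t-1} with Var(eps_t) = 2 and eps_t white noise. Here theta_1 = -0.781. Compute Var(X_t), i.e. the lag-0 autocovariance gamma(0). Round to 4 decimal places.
\gamma(0) = 3.2199

For an MA(q) process X_t = eps_t + sum_i theta_i eps_{t-i} with
Var(eps_t) = sigma^2, the variance is
  gamma(0) = sigma^2 * (1 + sum_i theta_i^2).
  sum_i theta_i^2 = (-0.781)^2 = 0.609961.
  gamma(0) = 2 * (1 + 0.609961) = 2 * 1.609961 = 3.219922, which rounds to 3.2199.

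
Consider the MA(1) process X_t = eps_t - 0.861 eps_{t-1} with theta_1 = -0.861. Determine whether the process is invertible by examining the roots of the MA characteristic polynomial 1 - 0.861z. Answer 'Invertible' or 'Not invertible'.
\text{Invertible}

The MA(q) characteristic polynomial is P(z) = 1 - 0.861z.
Invertibility requires all roots to lie outside the unit circle, i.e. |z| > 1 for every root.
This is linear in z: 1 + (-0.861) z = 0  =>  z = -1/(-0.861) = 1.16144,  |z| = 1.16144.
Moduli of all roots: 1.1614.
All moduli strictly greater than 1? Yes.
Verdict: Invertible.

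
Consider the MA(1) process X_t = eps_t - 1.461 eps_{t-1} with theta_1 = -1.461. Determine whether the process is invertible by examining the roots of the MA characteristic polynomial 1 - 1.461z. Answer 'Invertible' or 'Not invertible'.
\text{Not invertible}

The MA(q) characteristic polynomial is P(z) = 1 - 1.461z.
Invertibility requires all roots to lie outside the unit circle, i.e. |z| > 1 for every root.
This is linear in z: 1 + (-1.461) z = 0  =>  z = -1/(-1.461) = 0.684463,  |z| = 0.684463.
Moduli of all roots: 0.6845.
All moduli strictly greater than 1? No.
Verdict: Not invertible.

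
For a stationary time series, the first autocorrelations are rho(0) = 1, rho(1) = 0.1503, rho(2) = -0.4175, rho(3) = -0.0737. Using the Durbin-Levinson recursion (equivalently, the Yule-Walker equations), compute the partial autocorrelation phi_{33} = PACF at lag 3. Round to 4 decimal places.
\phi_{33} = 0.1091

The PACF at lag k is phi_{kk}, the last component of the solution
to the Yule-Walker system G_k phi = r_k where
  (G_k)_{ij} = rho(|i - j|), (r_k)_i = rho(i), i,j = 1..k.
Equivalently, Durbin-Levinson gives phi_{kk} iteratively:
  phi_{11} = rho(1)
  phi_{kk} = [rho(k) - sum_{j=1..k-1} phi_{k-1,j} rho(k-j)]
            / [1 - sum_{j=1..k-1} phi_{k-1,j} rho(j)],
  phi_{k,j} = phi_{k-1,j} - phi_{kk} phi_{k-1,k-j},  j = 1..k-1.
Step k = 1:
  phi_11 = rho(1) = 0.1503.
Step k = 2:
  phi_22 = [rho(2) - phi_11 rho(1)] / [1 - phi_11 rho(1)] = [-0.4175 - (0.1503)(0.1503)] / [1 - (0.1503)(0.1503)]
         = -0.44009009 / 0.97740991 = -0.450262.
  Update: phi_21 = phi_11 - phi_22 phi_11 = 0.1503 - (-0.450262)(0.1503) = 0.217974.
Step k = 3:
  phi_33 = [rho(3) - phi_21 rho(2) - phi_22 rho(1)] / [1 - phi_21 rho(1) - phi_22 rho(2)]
    numerator   = -0.0737 - (0.217974)(-0.4175) - (-0.450262)(0.1503) = 0.08497858
    denominator = 1 - (0.217974)(0.1503) - (-0.450262)(-0.4175) = 0.77925427
  phi_33 = 0.08497858 / 0.77925427 = 0.1091.
Therefore phi_{33} = 0.1091.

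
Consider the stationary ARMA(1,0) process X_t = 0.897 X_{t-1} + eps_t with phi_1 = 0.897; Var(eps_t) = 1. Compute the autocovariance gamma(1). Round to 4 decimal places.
\gamma(1) = 4.5908

Multiply the model equation by X_{t-k} and take expectations. With theta_0 = psi_0 = 1 and psi_j the MA(infinity) weights, this gives
  gamma(k) - sum_i phi_i gamma(k-i) = c_k,
  c_k = sigma^2 * sum_{j=k..q} theta_j psi_{j-k}   (c_k = 0 for k > q),
using gamma(-m) = gamma(m).
Pure AR (q = 0): c_0 = sigma^2 = 1, c_k = 0 for k >= 1.
Equations for k = 0 and k = 1 (AR order 1):
  gamma(0) = phi_1 gamma(1) + c_0
  gamma(1) = phi_1 gamma(0) + c_1
Substituting the second into the first: gamma(0) (1 - phi_1^2) = c_0 + phi_1 c_1, so
  gamma(0) = c_0 / (1 - phi_1^2) = 1 / (1 - (0.897)^2) = 1 / 0.195391 = 5.117943.
  gamma(1) = phi_1 gamma(0) = (0.897)(5.117943) = 4.590795.
Therefore gamma(1) = 4.5908 (to 4 decimal places).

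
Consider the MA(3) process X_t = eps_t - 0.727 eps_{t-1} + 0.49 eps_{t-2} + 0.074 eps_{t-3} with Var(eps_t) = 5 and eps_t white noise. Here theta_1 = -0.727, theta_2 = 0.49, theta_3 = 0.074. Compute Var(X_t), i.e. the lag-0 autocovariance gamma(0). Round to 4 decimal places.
\gamma(0) = 8.8705

For an MA(q) process X_t = eps_t + sum_i theta_i eps_{t-i} with
Var(eps_t) = sigma^2, the variance is
  gamma(0) = sigma^2 * (1 + sum_i theta_i^2).
  sum_i theta_i^2 = (-0.727)^2 + (0.49)^2 + (0.074)^2 = 0.528529 + 0.2401 + 0.005476 = 0.774105.
  gamma(0) = 5 * (1 + 0.774105) = 5 * 1.774105 = 8.870525, which rounds to 8.8705.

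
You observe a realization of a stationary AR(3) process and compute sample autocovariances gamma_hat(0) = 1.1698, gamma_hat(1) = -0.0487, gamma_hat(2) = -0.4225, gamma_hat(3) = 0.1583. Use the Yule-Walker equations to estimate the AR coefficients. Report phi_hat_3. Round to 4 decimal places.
\hat\phi_{3} = 0.1151

The Yule-Walker equations for an AR(p) process read, in matrix form,
  Gamma_p phi = r_p,   with   (Gamma_p)_{ij} = gamma(|i - j|),
                       (r_p)_i = gamma(i),   i,j = 1..p.
Substitute the sample gammas (Toeplitz matrix and right-hand side of size 3):
  Gamma_p = [[1.1698, -0.0487, -0.4225], [-0.0487, 1.1698, -0.0487], [-0.4225, -0.0487, 1.1698]]
  r_p     = [-0.0487, -0.4225, 0.1583]
Written out (R1..R3):
  (R1) 1.1698 phi_1 - 0.0487 phi_2 - 0.4225 phi_3 = -0.0487
  (R2) -0.0487 phi_1 + 1.1698 phi_2 - 0.0487 phi_3 = -0.4225
  (R3) -0.4225 phi_1 - 0.0487 phi_2 + 1.1698 phi_3 = 0.1583
Gaussian elimination:
  R2 <- R2 - (-0.0487/1.1698) R1 = R2 - (-0.041631) R1:  1.167773 phi_2 - 0.066289 phi_3 = -0.424527
  R3 <- R3 - (-0.4225/1.1698) R1 = R3 - (-0.361173) R1:  -0.066289 phi_2 + 1.017204 phi_3 = 0.140711
  R3 <- R3 - (-0.066289/1.167773) R2 = R3 - (-0.056765) R2:  1.013442 phi_3 = 0.116612
Back-substitution:
  phi_hat_3 = 0.116612 / 1.013442 = 0.115066
  phi_hat_2 = (-0.424527 - (-0.066289)(0.115066)) / 1.167773 = -0.357004
  phi_hat_1 = (-0.0487 - (-0.0487)(-0.357004) - (-0.4225)(0.115066)) / 1.1698 = -0.014935
So phi_hat = [-0.0149, -0.3570, 0.1151].
Therefore phi_hat_3 = 0.1151.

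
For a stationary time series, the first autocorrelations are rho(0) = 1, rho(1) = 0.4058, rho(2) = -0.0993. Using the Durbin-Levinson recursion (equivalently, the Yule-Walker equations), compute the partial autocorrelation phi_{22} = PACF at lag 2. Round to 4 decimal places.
\phi_{22} = -0.3160

The PACF at lag k is phi_{kk}, the last component of the solution
to the Yule-Walker system G_k phi = r_k where
  (G_k)_{ij} = rho(|i - j|), (r_k)_i = rho(i), i,j = 1..k.
Equivalently, Durbin-Levinson gives phi_{kk} iteratively:
  phi_{11} = rho(1)
  phi_{kk} = [rho(k) - sum_{j=1..k-1} phi_{k-1,j} rho(k-j)]
            / [1 - sum_{j=1..k-1} phi_{k-1,j} rho(j)],
  phi_{k,j} = phi_{k-1,j} - phi_{kk} phi_{k-1,k-j},  j = 1..k-1.
Step k = 1:
  phi_11 = rho(1) = 0.4058.
Step k = 2:
  phi_22 = [rho(2) - phi_11 rho(1)] / [1 - phi_11 rho(1)] = [-0.0993 - (0.4058)(0.4058)] / [1 - (0.4058)(0.4058)]
         = -0.26397364 / 0.83532636 = -0.316.
Therefore phi_{22} = -0.3160.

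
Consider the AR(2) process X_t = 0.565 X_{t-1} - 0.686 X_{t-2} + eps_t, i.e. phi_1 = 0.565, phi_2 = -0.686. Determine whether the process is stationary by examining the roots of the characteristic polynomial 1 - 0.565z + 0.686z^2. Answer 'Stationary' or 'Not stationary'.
\text{Stationary}

The AR(p) characteristic polynomial is P(z) = 1 - 0.565z + 0.686z^2.
Stationarity requires all roots to lie outside the unit circle, i.e. |z| > 1 for every root.
Set 1 + (-0.565) z + (0.686) z^2 = 0, i.e. a z^2 + b z + c = 0 with a = 0.686, b = -0.565, c = 1.
Discriminant D = b^2 - 4ac = (-0.565)^2 - 4*(0.686)*1 = 0.319225 - (2.744) = -2.424775.
D < 0, so the roots are the complex-conjugate pair z = (-b +/- i sqrt(-D)) / (2a) = 0.4118 +/- 1.135i.
For a conjugate pair |z|^2 = z * conj(z) = (product of roots) = c/a = 1/(0.686) = 1.457726, so |z| = sqrt(1.457726) = 1.2074 for both roots.
Moduli of all roots: 1.2074, 1.2074.
All moduli strictly greater than 1? Yes.
Verdict: Stationary.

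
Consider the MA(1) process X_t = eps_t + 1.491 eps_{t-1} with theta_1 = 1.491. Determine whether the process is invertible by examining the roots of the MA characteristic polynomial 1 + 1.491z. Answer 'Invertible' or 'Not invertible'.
\text{Not invertible}

The MA(q) characteristic polynomial is P(z) = 1 + 1.491z.
Invertibility requires all roots to lie outside the unit circle, i.e. |z| > 1 for every root.
This is linear in z: 1 + (1.491) z = 0  =>  z = -1/(1.491) = -0.670691,  |z| = 0.670691.
Moduli of all roots: 0.6707.
All moduli strictly greater than 1? No.
Verdict: Not invertible.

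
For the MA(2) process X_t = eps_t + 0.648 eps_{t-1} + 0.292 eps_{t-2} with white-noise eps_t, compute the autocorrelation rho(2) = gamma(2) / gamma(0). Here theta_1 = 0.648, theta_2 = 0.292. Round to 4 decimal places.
\rho(2) = 0.1940

For an MA(q) process with theta_0 = 1, the autocovariance is
  gamma(k) = sigma^2 * sum_{i=0..q-k} theta_i * theta_{i+k},
and rho(k) = gamma(k) / gamma(0). Sigma^2 cancels.
  numerator   = (1)*(0.292) = 0.292.
  denominator = (1)^2 + (0.648)^2 + (0.292)^2 = 1.505168.
  rho(2) = 0.292 / 1.505168 = 0.1940.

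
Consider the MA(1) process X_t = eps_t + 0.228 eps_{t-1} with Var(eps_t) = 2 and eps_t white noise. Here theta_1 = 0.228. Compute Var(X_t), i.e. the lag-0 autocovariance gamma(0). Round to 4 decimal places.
\gamma(0) = 2.1040

For an MA(q) process X_t = eps_t + sum_i theta_i eps_{t-i} with
Var(eps_t) = sigma^2, the variance is
  gamma(0) = sigma^2 * (1 + sum_i theta_i^2).
  sum_i theta_i^2 = (0.228)^2 = 0.051984.
  gamma(0) = 2 * (1 + 0.051984) = 2 * 1.051984 = 2.103968, which rounds to 2.1040.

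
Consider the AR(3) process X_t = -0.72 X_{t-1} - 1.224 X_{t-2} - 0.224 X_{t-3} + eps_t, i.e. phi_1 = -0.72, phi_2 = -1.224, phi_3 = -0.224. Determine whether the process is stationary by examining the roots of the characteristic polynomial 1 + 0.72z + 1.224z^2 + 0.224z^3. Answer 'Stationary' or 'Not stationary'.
\text{Not stationary}

The AR(p) characteristic polynomial is P(z) = 1 + 0.72z + 1.224z^2 + 0.224z^3.
Stationarity requires all roots to lie outside the unit circle, i.e. |z| > 1 for every root.
Degree 3: look for a simple real root z0 first, then factor out (1 - z/z0) and solve the remaining quadratic.
Testing z0 = -5: P(-5) = 1 + (0.72)(-5) + (1.224)(-5)^2 + (0.224)(-5)^3
  = 1 + (-3.6) + (30.6) + (-28) = 0.  So z_0 = -5 is a root, |z_0| = 5.
Divide out the factor (1 + 0.2 z) = (1 - z/z0) (since 1/z0 = -0.2):
  P(z) = (1 + 0.2 z)(1 + (0.52) z + (1.12) z^2)
  [check: z-coef 0.52 - (-0.2) = 0.72; z^2-coef 1.12 - (-0.2)(0.52) = 1.224; z^3-coef -(-0.2)(1.12) = 0.224.]
Remaining roots from the quadratic factor 1 + (0.52) z + (1.12) z^2:
  Set 1 + (0.52) z + (1.12) z^2 = 0, i.e. a z^2 + b z + c = 0 with a = 1.12, b = 0.52, c = 1.
  Discriminant D = b^2 - 4ac = (0.52)^2 - 4*(1.12)*1 = 0.2704 - (4.48) = -4.2096.
  D < 0, so the roots are the complex-conjugate pair z = (-b +/- i sqrt(-D)) / (2a) = -0.2321 +/- 0.916i.
  For a conjugate pair |z|^2 = z * conj(z) = (product of roots) = c/a = 1/(1.12) = 0.892857, so |z| = sqrt(0.892857) = 0.9449 for both roots.
Moduli of all roots: 5.0000, 0.9449, 0.9449.
All moduli strictly greater than 1? No.
Verdict: Not stationary.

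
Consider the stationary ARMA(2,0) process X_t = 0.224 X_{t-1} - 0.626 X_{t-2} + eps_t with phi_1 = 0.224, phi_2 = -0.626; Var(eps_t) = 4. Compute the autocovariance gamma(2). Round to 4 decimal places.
\gamma(2) = -3.9903

Multiply the model equation by X_{t-k} and take expectations. With theta_0 = psi_0 = 1 and psi_j the MA(infinity) weights, this gives
  gamma(k) - sum_i phi_i gamma(k-i) = c_k,
  c_k = sigma^2 * sum_{j=k..q} theta_j psi_{j-k}   (c_k = 0 for k > q),
using gamma(-m) = gamma(m).
Pure AR (q = 0): c_0 = sigma^2 = 4, c_k = 0 for k >= 1.
Equations for k = 0, 1, 2 (AR order 2, c_2 = 0):
  (E0) gamma(0) = phi_1 gamma(1) + phi_2 gamma(2) + c_0
  (E1) gamma(1) = phi_1 gamma(0) + phi_2 gamma(1) + c_1
  (E2) gamma(2) = phi_1 gamma(1) + phi_2 gamma(0)
From (E1): gamma(1) = A gamma(0) + B with
  A = phi_1 / (1 - phi_2) = 0.224 / 1.626 = 0.137761,   B = c_1 / (1 - phi_2) = 0 / 1.626 = 0.
Insert (E2) into (E0): gamma(0) (1 - phi_2^2) = phi_1 (1 + phi_2) gamma(1) + c_0.
  phi_1 (1 + phi_2) = (0.224)(0.374) = 0.083776,   1 - phi_2^2 = 0.608124.
Replace gamma(1) by A gamma(0) + B and collect gamma(0):
  gamma(0) [0.608124 - (0.083776)(0.137761)] = c_0 = 4
  gamma(0) * 0.596583 = 4
  gamma(0) = 4 / 0.596583 = 6.704852.
  gamma(1) = A gamma(0) = (0.137761)(6.704852) = 0.92367.
  gamma(2) = phi_1 gamma(1) + phi_2 gamma(0) = (0.224)(0.92367) + (-0.626)(6.704852) = -3.990335.
Therefore gamma(2) = -3.9903 (to 4 decimal places).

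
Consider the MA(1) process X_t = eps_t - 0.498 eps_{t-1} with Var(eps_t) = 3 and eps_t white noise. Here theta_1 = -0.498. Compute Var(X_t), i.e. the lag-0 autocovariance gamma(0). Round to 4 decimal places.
\gamma(0) = 3.7440

For an MA(q) process X_t = eps_t + sum_i theta_i eps_{t-i} with
Var(eps_t) = sigma^2, the variance is
  gamma(0) = sigma^2 * (1 + sum_i theta_i^2).
  sum_i theta_i^2 = (-0.498)^2 = 0.248004.
  gamma(0) = 3 * (1 + 0.248004) = 3 * 1.248004 = 3.744012, which rounds to 3.7440.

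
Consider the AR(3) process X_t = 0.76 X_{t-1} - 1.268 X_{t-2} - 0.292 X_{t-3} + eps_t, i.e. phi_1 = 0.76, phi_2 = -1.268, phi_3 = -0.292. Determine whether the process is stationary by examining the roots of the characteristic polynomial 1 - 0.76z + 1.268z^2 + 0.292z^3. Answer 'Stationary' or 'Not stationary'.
\text{Not stationary}

The AR(p) characteristic polynomial is P(z) = 1 - 0.76z + 1.268z^2 + 0.292z^3.
Stationarity requires all roots to lie outside the unit circle, i.e. |z| > 1 for every root.
Degree 3: look for a simple real root z0 first, then factor out (1 - z/z0) and solve the remaining quadratic.
Testing z0 = -5: P(-5) = 1 + (-0.76)(-5) + (1.268)(-5)^2 + (0.292)(-5)^3
  = 1 + (3.8) + (31.7) + (-36.5) = 0.  So z_0 = -5 is a root, |z_0| = 5.
Divide out the factor (1 + 0.2 z) = (1 - z/z0) (since 1/z0 = -0.2):
  P(z) = (1 + 0.2 z)(1 + (-0.96) z + (1.46) z^2)
  [check: z-coef -0.96 - (-0.2) = -0.76; z^2-coef 1.46 - (-0.2)(-0.96) = 1.268; z^3-coef -(-0.2)(1.46) = 0.292.]
Remaining roots from the quadratic factor 1 + (-0.96) z + (1.46) z^2:
  Set 1 + (-0.96) z + (1.46) z^2 = 0, i.e. a z^2 + b z + c = 0 with a = 1.46, b = -0.96, c = 1.
  Discriminant D = b^2 - 4ac = (-0.96)^2 - 4*(1.46)*1 = 0.9216 - (5.84) = -4.9184.
  D < 0, so the roots are the complex-conjugate pair z = (-b +/- i sqrt(-D)) / (2a) = 0.3288 +/- 0.7595i.
  For a conjugate pair |z|^2 = z * conj(z) = (product of roots) = c/a = 1/(1.46) = 0.684932, so |z| = sqrt(0.684932) = 0.8276 for both roots.
Moduli of all roots: 5.0000, 0.8276, 0.8276.
All moduli strictly greater than 1? No.
Verdict: Not stationary.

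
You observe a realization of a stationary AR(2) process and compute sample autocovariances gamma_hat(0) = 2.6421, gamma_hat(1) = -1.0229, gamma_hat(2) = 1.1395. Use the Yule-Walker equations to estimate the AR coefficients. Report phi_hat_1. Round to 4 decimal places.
\hat\phi_{1} = -0.2590

The Yule-Walker equations for an AR(p) process read, in matrix form,
  Gamma_p phi = r_p,   with   (Gamma_p)_{ij} = gamma(|i - j|),
                       (r_p)_i = gamma(i),   i,j = 1..p.
Substitute the sample gammas (Toeplitz matrix and right-hand side of size 2):
  Gamma_p = [[2.6421, -1.0229], [-1.0229, 2.6421]]
  r_p     = [-1.0229, 1.1395]
Written out:
  2.6421 phi_1 - 1.0229 phi_2 = -1.0229
  -1.0229 phi_1 + 2.6421 phi_2 = 1.1395
Solve by Cramer's rule:
  det = gamma(0)^2 - gamma(1)^2 = (2.6421)^2 - (-1.0229)^2 = 6.98069241 - 1.04632441 = 5.934368
  phi_hat_1 = [gamma(1) gamma(0) - gamma(1) gamma(2)] / det = [(-1.0229)(2.6421) - (-1.0229)(1.1395)] / 5.934368 = -1.53700954 / 5.934368 = -0.259
  phi_hat_2 = [gamma(0) gamma(2) - gamma(1)^2] / det = [(2.6421)(1.1395) - (-1.0229)^2] / 5.934368 = 1.96434854 / 5.934368 = 0.331
So phi_hat = [-0.2590, 0.3310].
Therefore phi_hat_1 = -0.2590.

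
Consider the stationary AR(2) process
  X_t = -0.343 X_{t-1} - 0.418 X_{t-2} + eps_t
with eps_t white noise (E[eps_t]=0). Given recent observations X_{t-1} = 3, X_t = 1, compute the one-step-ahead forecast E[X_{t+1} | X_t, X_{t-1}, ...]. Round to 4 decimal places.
E[X_{t+1} \mid \mathcal F_t] = -1.5970

For an AR(p) model X_t = c + sum_i phi_i X_{t-i} + eps_t, the
one-step-ahead conditional mean is
  E[X_{t+1} | X_t, ...] = c + sum_i phi_i X_{t+1-i}.
Substitute known values:
  E[X_{t+1} | ...] = (-0.343) * (1) + (-0.418) * (3)
                   = -1.5970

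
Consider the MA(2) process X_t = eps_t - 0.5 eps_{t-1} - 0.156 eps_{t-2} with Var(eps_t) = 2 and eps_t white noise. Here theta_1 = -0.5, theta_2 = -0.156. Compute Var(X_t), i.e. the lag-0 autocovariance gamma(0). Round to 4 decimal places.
\gamma(0) = 2.5487

For an MA(q) process X_t = eps_t + sum_i theta_i eps_{t-i} with
Var(eps_t) = sigma^2, the variance is
  gamma(0) = sigma^2 * (1 + sum_i theta_i^2).
  sum_i theta_i^2 = (-0.5)^2 + (-0.156)^2 = 0.25 + 0.024336 = 0.274336.
  gamma(0) = 2 * (1 + 0.274336) = 2 * 1.274336 = 2.548672, which rounds to 2.5487.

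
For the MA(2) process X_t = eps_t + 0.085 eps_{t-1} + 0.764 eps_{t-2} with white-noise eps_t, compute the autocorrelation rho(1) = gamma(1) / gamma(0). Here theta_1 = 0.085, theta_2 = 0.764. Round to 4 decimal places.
\rho(1) = 0.0942

For an MA(q) process with theta_0 = 1, the autocovariance is
  gamma(k) = sigma^2 * sum_{i=0..q-k} theta_i * theta_{i+k},
and rho(k) = gamma(k) / gamma(0). Sigma^2 cancels.
  numerator   = (1)*(0.085) + (0.085)*(0.764) = 0.14994.
  denominator = (1)^2 + (0.085)^2 + (0.764)^2 = 1.590921.
  rho(1) = 0.14994 / 1.590921 = 0.0942.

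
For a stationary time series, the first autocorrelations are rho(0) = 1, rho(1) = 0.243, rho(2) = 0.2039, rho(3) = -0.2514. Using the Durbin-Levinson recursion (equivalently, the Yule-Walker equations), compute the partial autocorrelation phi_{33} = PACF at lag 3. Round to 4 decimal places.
\phi_{33} = -0.3600

The PACF at lag k is phi_{kk}, the last component of the solution
to the Yule-Walker system G_k phi = r_k where
  (G_k)_{ij} = rho(|i - j|), (r_k)_i = rho(i), i,j = 1..k.
Equivalently, Durbin-Levinson gives phi_{kk} iteratively:
  phi_{11} = rho(1)
  phi_{kk} = [rho(k) - sum_{j=1..k-1} phi_{k-1,j} rho(k-j)]
            / [1 - sum_{j=1..k-1} phi_{k-1,j} rho(j)],
  phi_{k,j} = phi_{k-1,j} - phi_{kk} phi_{k-1,k-j},  j = 1..k-1.
Step k = 1:
  phi_11 = rho(1) = 0.243.
Step k = 2:
  phi_22 = [rho(2) - phi_11 rho(1)] / [1 - phi_11 rho(1)] = [0.2039 - (0.243)(0.243)] / [1 - (0.243)(0.243)]
         = 0.144851 / 0.940951 = 0.153941.
  Update: phi_21 = phi_11 - phi_22 phi_11 = 0.243 - (0.153941)(0.243) = 0.205592.
Step k = 3:
  phi_33 = [rho(3) - phi_21 rho(2) - phi_22 rho(1)] / [1 - phi_21 rho(1) - phi_22 rho(2)]
    numerator   = -0.2514 - (0.205592)(0.2039) - (0.153941)(0.243) = -0.33072795
    denominator = 1 - (0.205592)(0.243) - (0.153941)(0.2039) = 0.91865248
  phi_33 = -0.33072795 / 0.91865248 = -0.36.
Therefore phi_{33} = -0.3600.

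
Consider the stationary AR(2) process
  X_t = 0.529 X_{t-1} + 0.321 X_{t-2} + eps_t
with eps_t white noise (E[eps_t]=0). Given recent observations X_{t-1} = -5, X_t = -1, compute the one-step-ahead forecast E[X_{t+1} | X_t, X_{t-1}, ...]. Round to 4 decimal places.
E[X_{t+1} \mid \mathcal F_t] = -2.1340

For an AR(p) model X_t = c + sum_i phi_i X_{t-i} + eps_t, the
one-step-ahead conditional mean is
  E[X_{t+1} | X_t, ...] = c + sum_i phi_i X_{t+1-i}.
Substitute known values:
  E[X_{t+1} | ...] = (0.529) * (-1) + (0.321) * (-5)
                   = -2.1340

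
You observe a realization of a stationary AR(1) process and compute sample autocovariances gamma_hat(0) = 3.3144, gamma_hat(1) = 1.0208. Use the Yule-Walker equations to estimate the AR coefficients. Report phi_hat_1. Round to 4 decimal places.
\hat\phi_{1} = 0.3080

The Yule-Walker equations for an AR(p) process read, in matrix form,
  Gamma_p phi = r_p,   with   (Gamma_p)_{ij} = gamma(|i - j|),
                       (r_p)_i = gamma(i),   i,j = 1..p.
Substitute the sample gammas (Toeplitz matrix and right-hand side of size 1):
  Gamma_p = [[3.3144]]
  r_p     = [1.0208]
With p = 1 this is the single equation gamma(0) phi_1 = gamma(1):
  phi_hat_1 = gamma(1) / gamma(0) = 1.0208 / 3.3144 = 0.3080.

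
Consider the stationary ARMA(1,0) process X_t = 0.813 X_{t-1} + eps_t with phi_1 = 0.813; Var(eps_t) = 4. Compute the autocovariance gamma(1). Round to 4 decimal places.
\gamma(1) = 9.5920

Multiply the model equation by X_{t-k} and take expectations. With theta_0 = psi_0 = 1 and psi_j the MA(infinity) weights, this gives
  gamma(k) - sum_i phi_i gamma(k-i) = c_k,
  c_k = sigma^2 * sum_{j=k..q} theta_j psi_{j-k}   (c_k = 0 for k > q),
using gamma(-m) = gamma(m).
Pure AR (q = 0): c_0 = sigma^2 = 4, c_k = 0 for k >= 1.
Equations for k = 0 and k = 1 (AR order 1):
  gamma(0) = phi_1 gamma(1) + c_0
  gamma(1) = phi_1 gamma(0) + c_1
Substituting the second into the first: gamma(0) (1 - phi_1^2) = c_0 + phi_1 c_1, so
  gamma(0) = c_0 / (1 - phi_1^2) = 4 / (1 - (0.813)^2) = 4 / 0.339031 = 11.798331.
  gamma(1) = phi_1 gamma(0) = (0.813)(11.798331) = 9.592043.
Therefore gamma(1) = 9.5920 (to 4 decimal places).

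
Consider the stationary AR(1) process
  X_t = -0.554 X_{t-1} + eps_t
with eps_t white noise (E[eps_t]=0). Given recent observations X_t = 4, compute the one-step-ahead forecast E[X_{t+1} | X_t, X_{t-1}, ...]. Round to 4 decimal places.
E[X_{t+1} \mid \mathcal F_t] = -2.2160

For an AR(p) model X_t = c + sum_i phi_i X_{t-i} + eps_t, the
one-step-ahead conditional mean is
  E[X_{t+1} | X_t, ...] = c + sum_i phi_i X_{t+1-i}.
Substitute known values:
  E[X_{t+1} | ...] = (-0.554) * (4)
                   = -2.2160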